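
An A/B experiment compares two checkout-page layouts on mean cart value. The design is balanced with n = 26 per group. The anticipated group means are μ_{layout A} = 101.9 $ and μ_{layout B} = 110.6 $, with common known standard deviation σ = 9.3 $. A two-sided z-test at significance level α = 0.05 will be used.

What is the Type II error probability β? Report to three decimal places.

Standardized effect: d = |μ_{layout A} − μ_{layout B}| / σ = |101.9 − 110.6| / 9.3 = 0.9355
Noncentrality parameter: δ = d·√(n/2) = 0.9355 × √(26/2) = 3.3729
Two-sided α = 0.05 → critical value z_{0.025} = 1.960.
Power = Φ(δ − 1.960) + Φ(−δ − 1.960) = Φ(1.413) + Φ(-5.333) = 0.9212 + 0.0000 = 0.9212.
Type II error: β = 1 − power = 1 − 0.9212 = 0.0788.

β ≈ 0.079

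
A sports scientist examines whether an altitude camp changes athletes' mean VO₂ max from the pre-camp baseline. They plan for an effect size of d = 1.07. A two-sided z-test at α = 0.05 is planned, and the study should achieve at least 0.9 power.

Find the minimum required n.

Set Φ(δ − 1.960) = 0.9; then δ − 1.960 = Φ⁻¹(0.9) = 1.282, giving δ = 3.242.
(For δ > 0 the lower-tail rejection region contributes negligibly to power, so the one-term inversion is standard.)
δ = d·√n ⇒ n = (δ/d)² = (3.242 / 1.07)² = 9.18.
Round up to the next whole unit.

n = 10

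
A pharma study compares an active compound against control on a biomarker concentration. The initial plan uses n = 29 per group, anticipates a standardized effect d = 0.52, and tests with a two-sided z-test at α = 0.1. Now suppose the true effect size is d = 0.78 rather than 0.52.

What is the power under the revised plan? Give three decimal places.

Power ≈ 0.907

With d = 0.78: δ = d·√(n/2) = 0.78 × √(29/2) = 2.9702. Critical value z_{0.05} = 1.645.
Revised power = Φ(δ − 1.645) + Φ(−δ − 1.645) = Φ(1.325) + Φ(-4.615) = 0.9075 + 0.0000 = 0.9075.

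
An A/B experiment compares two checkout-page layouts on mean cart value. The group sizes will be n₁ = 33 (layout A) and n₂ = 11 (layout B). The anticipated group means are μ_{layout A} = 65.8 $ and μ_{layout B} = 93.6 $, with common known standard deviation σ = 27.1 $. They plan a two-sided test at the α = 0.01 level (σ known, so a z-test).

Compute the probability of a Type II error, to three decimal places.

β ≈ 0.355

Standardized effect: d = |μ_{layout A} − μ_{layout B}| / σ = |65.8 − 93.6| / 27.1 = 1.0258
Noncentrality parameter: δ = d / √(1/n₁ + 1/n₂) = 1.0258 / √(1/33 + 1/11) = 2.9465
Two-sided α = 0.01 → critical value z_{0.005} = 2.576.
Power = Φ(δ − 2.576) + Φ(−δ − 2.576) = Φ(0.371) + Φ(-5.522) = 0.6445 + 0.0000 = 0.6445.
Type II error: β = 1 − power = 1 − 0.6445 = 0.3555.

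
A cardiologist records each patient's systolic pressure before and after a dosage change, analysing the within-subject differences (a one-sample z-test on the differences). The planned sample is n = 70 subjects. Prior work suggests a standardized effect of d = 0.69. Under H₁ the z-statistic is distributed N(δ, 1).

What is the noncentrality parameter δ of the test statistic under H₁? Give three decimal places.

δ ≈ 5.773

δ = d·√n = 0.69 × √70 = 5.7730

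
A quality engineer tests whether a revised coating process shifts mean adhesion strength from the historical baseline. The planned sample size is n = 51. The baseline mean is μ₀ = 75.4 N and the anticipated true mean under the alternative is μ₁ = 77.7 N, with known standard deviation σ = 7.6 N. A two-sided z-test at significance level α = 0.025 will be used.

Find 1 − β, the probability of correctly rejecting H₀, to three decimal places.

Standardized effect: d = |μ₁ − μ₀| / σ = |77.7 − 75.4| / 7.6 = 0.3026
Noncentrality parameter: δ = d·√n = 0.3026 × √51 = 2.1612
Two-sided α = 0.025 → critical value z_{0.0125} = 2.241.
Power = Φ(δ − 2.241) + Φ(−δ − 2.241) = Φ(-0.080) + Φ(-4.403) = 0.4680 + 0.0000 = 0.4681.

Power ≈ 0.468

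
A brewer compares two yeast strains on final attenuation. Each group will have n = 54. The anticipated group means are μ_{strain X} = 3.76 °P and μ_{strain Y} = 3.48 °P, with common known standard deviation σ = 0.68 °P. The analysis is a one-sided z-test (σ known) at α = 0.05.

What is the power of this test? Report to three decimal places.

Power ≈ 0.690

Standardized effect: d = |μ_{strain X} − μ_{strain Y}| / σ = |3.76 − 3.48| / 0.68 = 0.4118
Noncentrality parameter: δ = d·√(n/2) = 0.4118 × √(54/2) = 2.1396
One-sided α = 0.05 → critical value z_{0.05} = 1.645.
Power = Φ(δ − 1.645) = Φ(0.495) = 0.6896.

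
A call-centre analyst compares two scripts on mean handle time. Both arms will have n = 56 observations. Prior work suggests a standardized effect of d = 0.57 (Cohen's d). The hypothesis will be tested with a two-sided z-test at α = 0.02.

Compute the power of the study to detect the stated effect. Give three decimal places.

Noncentrality parameter: δ = d·√(n/2) = 0.57 × √(56/2) = 3.0162
Critical value for a two-sided test at α = 0.02: z_{α/2} = 2.326.
Power = Φ(δ − 2.326) + Φ(−δ − 2.326) = Φ(0.690) + Φ(-5.343) = 0.7548 + 0.0000 = 0.7548.

Power ≈ 0.755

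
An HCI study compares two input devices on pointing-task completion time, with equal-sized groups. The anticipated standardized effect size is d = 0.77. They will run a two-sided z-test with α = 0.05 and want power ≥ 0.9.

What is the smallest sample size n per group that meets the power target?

Set Φ(δ − 1.960) = 0.9; then δ − 1.960 = Φ⁻¹(0.9) = 1.282, giving δ = 3.242.
(The Φ(−δ − z_{α/2}) term is vanishingly small for δ > 0 and is dropped in the standard sample-size formula.)
δ = d·√(n/2) ⇒ n = 2(δ/d)² = 2 × (3.242 / 0.77)² = 35.44.
Round up to the next whole unit.

n = 36 per group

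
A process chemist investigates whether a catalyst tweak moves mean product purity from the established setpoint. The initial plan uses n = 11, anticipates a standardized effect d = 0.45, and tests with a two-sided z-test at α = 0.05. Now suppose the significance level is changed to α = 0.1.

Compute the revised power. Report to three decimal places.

Power ≈ 0.440

δ = d·√n = 0.45 × √11 = 1.4925 (unchanged). New critical value: z_{0.05} = 1.645.
Revised power = Φ(δ − 1.645) + Φ(−δ − 1.645) = Φ(-0.152) + Φ(-3.137) = 0.4394 + 0.0009 = 0.4403.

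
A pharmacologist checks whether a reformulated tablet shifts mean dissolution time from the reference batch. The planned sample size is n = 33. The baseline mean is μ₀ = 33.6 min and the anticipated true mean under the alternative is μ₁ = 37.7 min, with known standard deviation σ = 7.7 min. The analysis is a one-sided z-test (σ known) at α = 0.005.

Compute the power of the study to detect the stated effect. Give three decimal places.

Standardized effect: d = |μ₁ − μ₀| / σ = |37.7 − 33.6| / 7.7 = 0.5325
Noncentrality parameter: δ = d·√n = 0.5325 × √33 = 3.0588
One-sided α = 0.005 → critical value z_{0.005} = 2.576.
Power = P(Z > 2.576 − δ) = Φ(0.483) = 0.6854.

Power ≈ 0.685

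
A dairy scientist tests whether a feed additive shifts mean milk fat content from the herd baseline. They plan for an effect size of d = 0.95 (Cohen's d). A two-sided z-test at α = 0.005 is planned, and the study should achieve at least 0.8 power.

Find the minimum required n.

n = 15

For power 0.8 need Φ(δ − z_{0.0025}) = 0.8, so δ = z_{0.0025} + z_{0.20} = 2.807 + 0.842 = 3.649.
(The Φ(−δ − z_{α/2}) term is vanishingly small for δ > 0 and is dropped in the standard sample-size formula.)
δ = d·√n ⇒ n = (δ/d)² = (3.649 / 0.95)² = 14.75.
Rounding up, n = 15.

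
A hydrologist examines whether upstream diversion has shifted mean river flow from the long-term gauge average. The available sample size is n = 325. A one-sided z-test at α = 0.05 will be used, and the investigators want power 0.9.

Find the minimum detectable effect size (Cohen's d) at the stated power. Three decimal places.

Required noncentrality: δ = z_{0.05} + z_{0.10} = 1.645 + 1.282 = 2.926.
δ = d·√n ⇒ d = δ/√n = 2.926/√325 = 0.1623.

d ≈ 0.162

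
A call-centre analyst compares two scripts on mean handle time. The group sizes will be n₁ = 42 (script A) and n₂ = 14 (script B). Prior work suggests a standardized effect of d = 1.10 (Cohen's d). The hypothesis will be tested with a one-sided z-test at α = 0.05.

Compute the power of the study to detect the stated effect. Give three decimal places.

Noncentrality parameter: λ = d / √(1/n₁ + 1/n₂) = 1.10 / √(1/42 + 1/14) = 3.5644
One-sided α = 0.05 → critical value z_{0.05} = 1.645.
Power = Φ(λ − 1.645) = Φ(1.920) = 0.9725.

Power ≈ 0.973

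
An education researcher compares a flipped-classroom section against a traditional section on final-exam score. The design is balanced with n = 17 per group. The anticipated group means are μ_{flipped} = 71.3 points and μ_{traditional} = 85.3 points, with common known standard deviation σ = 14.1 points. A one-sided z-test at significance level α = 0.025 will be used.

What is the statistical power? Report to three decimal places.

Standardized effect: d = |μ_{flipped} − μ_{traditional}| / σ = |71.3 − 85.3| / 14.1 = 0.9929
Noncentrality parameter: δ = d·√(n/2) = 0.9929 × √(17/2) = 2.8948
One-sided α = 0.025 → critical value z_{0.025} = 1.960.
Power = P(Z > 1.960 − δ) = Φ(0.935) = 0.8251.

Power ≈ 0.825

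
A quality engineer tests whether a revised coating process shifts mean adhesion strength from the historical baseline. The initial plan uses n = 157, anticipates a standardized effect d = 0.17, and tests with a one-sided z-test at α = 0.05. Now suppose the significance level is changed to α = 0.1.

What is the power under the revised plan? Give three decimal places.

δ = d·√n = 0.17 × √157 = 2.1301 (unchanged). New critical value: z_{0.1} = 1.282.
Revised power = Φ(δ − 1.282) = Φ(0.849) = 0.8019.

Power ≈ 0.802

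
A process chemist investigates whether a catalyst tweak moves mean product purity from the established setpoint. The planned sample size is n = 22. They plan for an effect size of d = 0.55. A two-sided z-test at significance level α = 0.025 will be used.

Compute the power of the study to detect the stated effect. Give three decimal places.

Power ≈ 0.632

Noncentrality parameter: δ = d·√n = 0.55 × √22 = 2.5797
Critical value for a two-sided test at α = 0.025: z_{α/2} = 2.241.
Power = Φ(δ − 2.241) + Φ(−δ − 2.241) = Φ(0.338) + Φ(-4.821) = 0.6324 + 0.0000 = 0.6324.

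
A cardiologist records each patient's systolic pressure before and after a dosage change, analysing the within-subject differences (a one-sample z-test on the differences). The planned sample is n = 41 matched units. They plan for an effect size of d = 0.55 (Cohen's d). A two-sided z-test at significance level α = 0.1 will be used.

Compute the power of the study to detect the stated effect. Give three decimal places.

Power ≈ 0.970

Noncentrality parameter: δ = d·√n = 0.55 × √41 = 3.5217
Critical value for a two-sided test at α = 0.1: z_{α/2} = 1.645.
Power = Φ(δ − 1.645) + Φ(−δ − 1.645) = Φ(1.877) + Φ(-5.167) = 0.9697 + 0.0000 = 0.9697.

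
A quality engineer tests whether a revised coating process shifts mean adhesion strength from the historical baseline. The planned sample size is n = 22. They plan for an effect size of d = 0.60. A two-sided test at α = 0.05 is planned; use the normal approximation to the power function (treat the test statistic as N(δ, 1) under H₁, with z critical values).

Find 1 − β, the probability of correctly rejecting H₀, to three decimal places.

Power ≈ 0.804

Noncentrality parameter: δ = d·√n = 0.60 × √22 = 2.8142
Critical value for a two-sided test at α = 0.05: z_{α/2} = 1.960.
Power = Φ(δ − 1.960) + Φ(−δ − 1.960) = Φ(0.854) + Φ(-4.774) = 0.8035 + 0.0000 = 0.8035.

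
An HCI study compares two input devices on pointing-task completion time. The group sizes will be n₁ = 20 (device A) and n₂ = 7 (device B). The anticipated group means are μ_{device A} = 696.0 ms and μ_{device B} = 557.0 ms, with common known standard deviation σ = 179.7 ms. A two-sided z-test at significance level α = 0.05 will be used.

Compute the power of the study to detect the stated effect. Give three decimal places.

Power ≈ 0.421

Standardized effect: d = |μ_{device A} − μ_{device B}| / σ = |696.0 − 557.0| / 179.7 = 0.7735
Noncentrality parameter: δ = d / √(1/n₁ + 1/n₂) = 0.7735 / √(1/20 + 1/7) = 1.7614
Critical value for a two-sided test at α = 0.05: z_{α/2} = 1.960.
Power = Φ(δ − 1.960) + Φ(−δ − 1.960) = Φ(-0.199) + Φ(-3.721) = 0.4213 + 0.0001 = 0.4214.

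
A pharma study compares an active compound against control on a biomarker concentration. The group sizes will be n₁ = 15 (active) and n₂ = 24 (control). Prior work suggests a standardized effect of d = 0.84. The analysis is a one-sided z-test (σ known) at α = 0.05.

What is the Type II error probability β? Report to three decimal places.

β ≈ 0.182

Noncentrality parameter: δ = d / √(1/n₁ + 1/n₂) = 0.84 / √(1/15 + 1/24) = 2.5521
Critical value for a one-sided test at α = 0.05: z_α = 1.645.
Power = P(Z > 1.645 − δ) = Φ(0.907) = 0.8179.
Type II error: β = 1 − power = 1 − 0.8179 = 0.1821.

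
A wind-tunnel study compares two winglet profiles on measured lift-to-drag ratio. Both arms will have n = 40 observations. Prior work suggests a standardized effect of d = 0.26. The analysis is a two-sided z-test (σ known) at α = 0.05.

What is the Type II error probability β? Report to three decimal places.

Noncentrality parameter: δ = d·√(n/2) = 0.26 × √(40/2) = 1.1628
Critical value for a two-sided test at α = 0.05: z_{α/2} = 1.960.
Power = Φ(δ − 1.960) + Φ(−δ − 1.960) = Φ(-0.797) + Φ(-3.123) = 0.2127 + 0.0009 = 0.2136.
Type II error: β = 1 − power = 1 − 0.2136 = 0.7864.

β ≈ 0.786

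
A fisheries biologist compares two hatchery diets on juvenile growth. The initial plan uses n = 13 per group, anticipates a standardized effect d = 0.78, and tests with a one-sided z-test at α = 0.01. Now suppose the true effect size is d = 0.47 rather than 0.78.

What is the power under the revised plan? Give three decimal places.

Power ≈ 0.130

With d = 0.47: δ = d·√(n/2) = 0.47 × √(13/2) = 1.1983. Critical value z_{0.01} = 2.326.
Revised power = Φ(δ − 2.326) = Φ(-1.128) = 0.1296.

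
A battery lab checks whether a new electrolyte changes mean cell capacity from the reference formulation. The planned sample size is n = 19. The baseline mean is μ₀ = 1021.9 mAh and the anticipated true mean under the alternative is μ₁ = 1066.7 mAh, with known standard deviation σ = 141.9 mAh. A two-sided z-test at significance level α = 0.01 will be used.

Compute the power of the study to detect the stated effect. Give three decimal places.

Standardized effect: d = |μ₁ − μ₀| / σ = |1066.7 − 1021.9| / 141.9 = 0.3157
Noncentrality parameter: δ = d·√n = 0.3157 × √19 = 1.3762
Two-sided α = 0.01 → critical value z_{0.005} = 2.576.
Power = Φ(δ − 2.576) + Φ(−δ − 2.576) = Φ(-1.200) + Φ(-3.952) = 0.1151 + 0.0000 = 0.1152.

Power ≈ 0.115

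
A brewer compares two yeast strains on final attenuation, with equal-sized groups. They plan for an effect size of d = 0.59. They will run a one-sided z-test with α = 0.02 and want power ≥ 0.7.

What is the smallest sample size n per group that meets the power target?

n = 39 per group

For power 0.7 need Φ(δ − z_{0.02}) = 0.7, so δ = z_{0.02} + z_{0.30} = 2.054 + 0.524 = 2.578.
δ = d·√(n/2) ⇒ n = 2(δ/d)² = 2 × (2.578 / 0.59)² = 38.19.
Rounding up, n = 39 per group.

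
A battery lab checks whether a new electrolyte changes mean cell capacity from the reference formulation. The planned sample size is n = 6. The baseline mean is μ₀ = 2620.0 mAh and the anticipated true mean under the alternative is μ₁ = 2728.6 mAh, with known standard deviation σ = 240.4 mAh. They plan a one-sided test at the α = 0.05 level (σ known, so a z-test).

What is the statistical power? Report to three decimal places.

Power ≈ 0.295

Standardized effect: d = |μ₁ − μ₀| / σ = |2728.6 − 2620.0| / 240.4 = 0.4517
Noncentrality parameter: λ = d·√n = 0.4517 × √6 = 1.1065
One-sided α = 0.05 → critical value z_{0.05} = 1.645.
Power = Φ(λ − 1.645) = Φ(-0.538) = 0.2952.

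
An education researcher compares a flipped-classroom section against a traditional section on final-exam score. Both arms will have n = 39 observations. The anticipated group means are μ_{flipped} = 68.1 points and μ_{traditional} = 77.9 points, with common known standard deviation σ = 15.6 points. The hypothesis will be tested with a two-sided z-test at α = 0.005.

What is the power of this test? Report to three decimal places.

Standardized effect: d = |μ_{flipped} − μ_{traditional}| / σ = |68.1 − 77.9| / 15.6 = 0.6282
Noncentrality parameter: δ = d·√(n/2) = 0.6282 × √(39/2) = 2.7741
Two-sided α = 0.005 → critical value z_{0.0025} = 2.807.
Power = Φ(δ − 2.807) + Φ(−δ − 2.807) = Φ(-0.033) + Φ(-5.581) = 0.4869 + 0.0000 = 0.4869.

Power ≈ 0.487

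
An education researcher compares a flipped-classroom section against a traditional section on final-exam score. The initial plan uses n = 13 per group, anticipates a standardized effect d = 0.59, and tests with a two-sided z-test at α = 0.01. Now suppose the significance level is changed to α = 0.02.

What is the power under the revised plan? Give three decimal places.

δ = d·√(n/2) = 0.59 × √(13/2) = 1.5042 (unchanged). New critical value: z_{0.01} = 2.326.
Revised power = Φ(δ − 2.326) + Φ(−δ − 2.326) = Φ(-0.822) + Φ(-3.831) = 0.2055 + 0.0001 = 0.2056.

Power ≈ 0.206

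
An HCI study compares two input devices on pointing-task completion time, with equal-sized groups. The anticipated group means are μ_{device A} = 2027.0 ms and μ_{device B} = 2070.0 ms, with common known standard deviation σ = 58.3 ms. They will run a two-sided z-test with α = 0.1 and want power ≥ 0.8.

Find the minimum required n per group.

Standardized effect: d = |μ_{device A} − μ_{device B}| / σ = |2027.0 − 2070.0| / 58.3 = 0.7376
Set Φ(δ − 1.645) = 0.8; then δ − 1.645 = Φ⁻¹(0.8) = 0.842, giving δ = 2.486.
(For δ > 0 the lower-tail rejection region contributes negligibly to power, so the one-term inversion is standard.)
δ = d·√(n/2) ⇒ n = 2(δ/d)² = 2 × (2.486 / 0.7376)² = 22.73.
Round up to the next whole unit.

n = 23 per group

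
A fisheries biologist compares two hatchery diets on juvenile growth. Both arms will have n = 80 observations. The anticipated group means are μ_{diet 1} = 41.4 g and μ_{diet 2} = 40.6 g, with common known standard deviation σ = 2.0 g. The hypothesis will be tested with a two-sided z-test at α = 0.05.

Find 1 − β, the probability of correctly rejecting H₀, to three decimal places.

Standardized effect: d = |μ_{diet 1} − μ_{diet 2}| / σ = |41.4 − 40.6| / 2.0 = 0.4000
Noncentrality parameter: δ = d·√(n/2) = 0.4000 × √(80/2) = 2.5298
Two-sided α = 0.05 → critical value z_{0.025} = 1.960.
Power = Φ(δ − 1.960) + Φ(−δ − 1.960) = Φ(0.570) + Φ(-4.490) = 0.7156 + 0.0000 = 0.7156.

Power ≈ 0.716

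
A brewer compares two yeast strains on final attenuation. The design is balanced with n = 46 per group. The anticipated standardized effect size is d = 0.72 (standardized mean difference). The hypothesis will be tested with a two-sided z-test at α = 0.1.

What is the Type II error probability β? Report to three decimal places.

β ≈ 0.035

Noncentrality parameter: δ = d·√(n/2) = 0.72 × √(46/2) = 3.4530
Critical value for a two-sided test at α = 0.1: z_{α/2} = 1.645.
Power = Φ(δ − 1.645) + Φ(−δ − 1.645) = Φ(1.808) + Φ(-5.098) = 0.9647 + 0.0000 = 0.9647.
Type II error: β = 1 − power = 1 − 0.9647 = 0.0353.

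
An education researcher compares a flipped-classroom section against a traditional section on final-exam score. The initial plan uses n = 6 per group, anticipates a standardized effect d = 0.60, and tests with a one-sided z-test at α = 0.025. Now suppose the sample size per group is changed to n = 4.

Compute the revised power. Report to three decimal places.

Power ≈ 0.133

With n = 4 per group: δ = d·√(n/2) = 0.60 × √(4/2) = 0.8485. Critical value z_{0.025} = 1.960.
Revised power = Φ(δ − 1.960) = Φ(-1.111) = 0.1332.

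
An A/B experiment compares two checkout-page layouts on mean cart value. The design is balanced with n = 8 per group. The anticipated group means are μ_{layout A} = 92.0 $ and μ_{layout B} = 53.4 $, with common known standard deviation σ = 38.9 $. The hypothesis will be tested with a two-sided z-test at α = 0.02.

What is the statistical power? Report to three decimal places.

Power ≈ 0.366

Standardized effect: d = |μ_{layout A} − μ_{layout B}| / σ = |92.0 − 53.4| / 38.9 = 0.9923
Noncentrality parameter: δ = d·√(n/2) = 0.9923 × √(8/2) = 1.9846
Critical value for a two-sided test at α = 0.02: z_{α/2} = 2.326.
Power = Φ(δ − 2.326) + Φ(−δ − 2.326) = Φ(-0.342) + Φ(-4.311) = 0.3663 + 0.0000 = 0.3663.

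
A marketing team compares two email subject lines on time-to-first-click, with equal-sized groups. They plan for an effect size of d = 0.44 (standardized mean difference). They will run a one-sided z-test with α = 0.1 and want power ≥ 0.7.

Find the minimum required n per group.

n = 34 per group

For power 0.7 need Φ(δ − z_{0.1}) = 0.7, so δ = z_{0.1} + z_{0.30} = 1.282 + 0.524 = 1.806.
δ = d·√(n/2) ⇒ n = 2(δ/d)² = 2 × (1.806 / 0.44)² = 33.69.
Round up to the next whole unit.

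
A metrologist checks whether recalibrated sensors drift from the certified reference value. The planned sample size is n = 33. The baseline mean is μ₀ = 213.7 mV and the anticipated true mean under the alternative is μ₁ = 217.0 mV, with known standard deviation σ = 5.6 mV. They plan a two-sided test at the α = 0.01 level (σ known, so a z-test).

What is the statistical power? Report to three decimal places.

Standardized effect: d = |μ₁ − μ₀| / σ = |217.0 − 213.7| / 5.6 = 0.5893
Noncentrality parameter: δ = d·√n = 0.5893 × √33 = 3.3852
Two-sided α = 0.01 → critical value z_{0.005} = 2.576.
Power = Φ(δ − 2.576) + Φ(−δ − 2.576) = Φ(0.809) + Φ(-5.961) = 0.7908 + 0.0000 = 0.7908.

Power ≈ 0.791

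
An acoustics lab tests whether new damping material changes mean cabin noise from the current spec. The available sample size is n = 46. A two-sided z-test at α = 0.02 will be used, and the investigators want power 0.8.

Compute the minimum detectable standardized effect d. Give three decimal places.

Need Φ(δ − 2.326) = 0.8, so δ = 2.326 + 0.842 = 3.168.
(Lower-tail contribution to power is negligible for δ > 0.)
δ = d·√n ⇒ d = δ/√n = 3.168/√46 = 0.4671.

d ≈ 0.467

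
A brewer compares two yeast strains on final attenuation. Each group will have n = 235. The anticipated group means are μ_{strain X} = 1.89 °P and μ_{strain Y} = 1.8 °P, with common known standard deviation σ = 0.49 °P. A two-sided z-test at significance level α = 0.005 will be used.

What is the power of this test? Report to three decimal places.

Standardized effect: d = |μ_{strain X} − μ_{strain Y}| / σ = |1.89 − 1.8| / 0.49 = 0.1837
Noncentrality parameter: δ = d·√(n/2) = 0.1837 × √(235/2) = 1.9910
Two-sided α = 0.005 → critical value z_{0.0025} = 2.807.
Power = Φ(δ − 2.807) + Φ(−δ − 2.807) = Φ(-0.816) + Φ(-4.798) = 0.2072 + 0.0000 = 0.2072.

Power ≈ 0.207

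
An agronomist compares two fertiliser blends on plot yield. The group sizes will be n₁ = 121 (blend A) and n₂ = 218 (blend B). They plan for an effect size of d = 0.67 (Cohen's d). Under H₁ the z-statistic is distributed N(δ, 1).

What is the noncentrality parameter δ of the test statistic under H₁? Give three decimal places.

δ = d / √(1/n₁ + 1/n₂) = 0.67 / √(1/121 + 1/218) = 5.9101

δ ≈ 5.910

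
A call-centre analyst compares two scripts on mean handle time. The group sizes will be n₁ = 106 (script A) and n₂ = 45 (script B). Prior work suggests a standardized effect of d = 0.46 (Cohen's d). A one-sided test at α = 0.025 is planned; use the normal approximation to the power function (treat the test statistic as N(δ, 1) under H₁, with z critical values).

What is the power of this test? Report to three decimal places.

Power ≈ 0.734

Noncentrality parameter: δ = d / √(1/n₁ + 1/n₂) = 0.46 / √(1/106 + 1/45) = 2.5854
One-sided α = 0.025 → critical value z_{0.025} = 1.960.
Power = P(Z > 1.960 − δ) = Φ(0.625) = 0.7342.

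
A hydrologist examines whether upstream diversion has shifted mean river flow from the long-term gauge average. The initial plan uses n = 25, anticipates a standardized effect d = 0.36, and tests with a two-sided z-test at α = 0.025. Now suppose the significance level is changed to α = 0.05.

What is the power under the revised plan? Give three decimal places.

δ = d·√n = 0.36 × √25 = 1.8000 (unchanged). New critical value: z_{0.025} = 1.960.
Revised power = Φ(δ − 1.960) + Φ(−δ − 1.960) = Φ(-0.160) + Φ(-3.760) = 0.4365 + 0.0001 = 0.4365.

Power ≈ 0.437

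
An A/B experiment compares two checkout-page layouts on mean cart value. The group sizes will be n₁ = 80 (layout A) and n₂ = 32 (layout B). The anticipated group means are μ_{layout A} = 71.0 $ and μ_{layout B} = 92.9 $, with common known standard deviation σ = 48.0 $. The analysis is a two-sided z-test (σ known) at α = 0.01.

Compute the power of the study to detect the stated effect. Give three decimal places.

Power ≈ 0.347

Standardized effect: d = |μ_{layout A} − μ_{layout B}| / σ = |71.0 − 92.9| / 48.0 = 0.4562
Noncentrality parameter: δ = d / √(1/n₁ + 1/n₂) = 0.4562 / √(1/80 + 1/32) = 2.1813
Critical value for a two-sided test at α = 0.01: z_{α/2} = 2.576.
Power = Φ(δ − 2.576) + Φ(−δ − 2.576) = Φ(-0.395) + Φ(-4.757) = 0.3466 + 0.0000 = 0.3466.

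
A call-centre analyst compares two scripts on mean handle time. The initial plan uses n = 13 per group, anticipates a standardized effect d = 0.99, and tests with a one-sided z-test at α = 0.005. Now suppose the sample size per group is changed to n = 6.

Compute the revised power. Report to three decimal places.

With n = 6 per group: δ = d·√(n/2) = 0.99 × √(6/2) = 1.7147. Critical value z_{0.005} = 2.576.
Revised power = P(Z > 2.576 − δ) = Φ(-0.861) = 0.1946.

Power ≈ 0.195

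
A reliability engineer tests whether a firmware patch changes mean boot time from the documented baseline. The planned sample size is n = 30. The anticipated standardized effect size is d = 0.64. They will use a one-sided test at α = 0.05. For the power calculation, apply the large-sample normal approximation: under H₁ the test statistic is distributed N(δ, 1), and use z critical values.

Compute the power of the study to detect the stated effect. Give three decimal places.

Power ≈ 0.969

Noncentrality parameter: δ = d·√n = 0.64 × √30 = 3.5054
Critical value for a one-sided test at α = 0.05: z_α = 1.645.
Power = Φ(δ − 1.645) = Φ(1.861) = 0.9686.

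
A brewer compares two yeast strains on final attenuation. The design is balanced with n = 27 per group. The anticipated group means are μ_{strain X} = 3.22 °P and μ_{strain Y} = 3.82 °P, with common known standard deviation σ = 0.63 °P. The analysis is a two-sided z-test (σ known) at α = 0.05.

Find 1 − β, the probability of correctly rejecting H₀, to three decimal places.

Standardized effect: d = |μ_{strain X} − μ_{strain Y}| / σ = |3.22 − 3.82| / 0.63 = 0.9524
Noncentrality parameter: δ = d·√(n/2) = 0.9524 × √(27/2) = 3.4993
Two-sided α = 0.05 → critical value z_{0.025} = 1.960.
Power = Φ(δ − 1.960) + Φ(−δ − 1.960) = Φ(1.539) + Φ(-5.459) = 0.9381 + 0.0000 = 0.9381.

Power ≈ 0.938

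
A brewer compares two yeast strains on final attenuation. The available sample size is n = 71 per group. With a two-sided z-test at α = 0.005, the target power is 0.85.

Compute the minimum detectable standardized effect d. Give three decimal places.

Need Φ(δ − 2.807) = 0.85, so δ = 2.807 + 1.036 = 3.843.
(The second rejection-region term Φ(−δ − z_{α/2}) is negligible and dropped.)
δ = d·√(n/2) ⇒ d = δ/√(n/2) = 3.843/√(71/2) = 0.6451.

d ≈ 0.645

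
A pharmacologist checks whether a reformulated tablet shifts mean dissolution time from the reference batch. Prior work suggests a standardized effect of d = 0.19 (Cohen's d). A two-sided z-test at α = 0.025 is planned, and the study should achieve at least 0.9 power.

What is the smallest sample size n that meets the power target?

n = 344

Set Φ(δ − 2.241) = 0.9; then δ − 2.241 = Φ⁻¹(0.9) = 1.282, giving δ = 3.523.
(For δ > 0 the lower-tail rejection region contributes negligibly to power, so the one-term inversion is standard.)
δ = d·√n ⇒ n = (δ/d)² = (3.523 / 0.19)² = 343.80.
Rounding up, n = 344.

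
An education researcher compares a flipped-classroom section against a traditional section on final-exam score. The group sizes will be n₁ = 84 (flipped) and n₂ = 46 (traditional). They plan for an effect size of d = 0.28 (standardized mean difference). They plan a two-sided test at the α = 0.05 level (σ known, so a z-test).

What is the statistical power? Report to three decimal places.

Power ≈ 0.333

Noncentrality parameter: δ = d / √(1/n₁ + 1/n₂) = 0.28 / √(1/84 + 1/46) = 1.5265
Critical value for a two-sided test at α = 0.05: z_{α/2} = 1.960.
Power = Φ(δ − 1.960) + Φ(−δ − 1.960) = Φ(-0.433) + Φ(-3.486) = 0.3323 + 0.0002 = 0.3326.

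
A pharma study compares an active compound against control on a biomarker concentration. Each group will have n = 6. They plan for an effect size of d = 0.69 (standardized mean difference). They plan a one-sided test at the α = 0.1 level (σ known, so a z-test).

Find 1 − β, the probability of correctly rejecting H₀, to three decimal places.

Power ≈ 0.466

Noncentrality parameter: δ = d·√(n/2) = 0.69 × √(6/2) = 1.1951
One-sided α = 0.1 → critical value z_{0.1} = 1.282.
Power = Φ(δ − 1.282) = Φ(-0.086) = 0.4656.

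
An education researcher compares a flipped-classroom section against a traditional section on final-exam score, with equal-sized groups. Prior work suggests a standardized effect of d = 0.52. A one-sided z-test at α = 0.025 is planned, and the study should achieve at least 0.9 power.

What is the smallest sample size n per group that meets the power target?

n = 78 per group

For power 0.9 need Φ(δ − z_{0.025}) = 0.9, so δ = z_{0.025} + z_{0.10} = 1.960 + 1.282 = 3.242.
δ = d·√(n/2) ⇒ n = 2(δ/d)² = 2 × (3.242 / 0.52)² = 77.72.
Round up to the next whole unit.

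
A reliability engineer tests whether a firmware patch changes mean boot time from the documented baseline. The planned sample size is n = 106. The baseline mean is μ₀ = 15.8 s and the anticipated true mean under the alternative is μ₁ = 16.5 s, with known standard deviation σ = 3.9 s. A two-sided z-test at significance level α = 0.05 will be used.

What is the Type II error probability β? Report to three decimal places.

Standardized effect: d = |μ₁ − μ₀| / σ = |16.5 − 15.8| / 3.9 = 0.1795
Noncentrality parameter: δ = d·√n = 0.1795 × √106 = 1.8479
Two-sided α = 0.05 → critical value z_{0.025} = 1.960.
Power = Φ(δ − 1.960) + Φ(−δ − 1.960) = Φ(-0.112) + Φ(-3.808) = 0.4554 + 0.0001 = 0.4555.
Type II error: β = 1 − power = 1 − 0.4555 = 0.5445.

β ≈ 0.545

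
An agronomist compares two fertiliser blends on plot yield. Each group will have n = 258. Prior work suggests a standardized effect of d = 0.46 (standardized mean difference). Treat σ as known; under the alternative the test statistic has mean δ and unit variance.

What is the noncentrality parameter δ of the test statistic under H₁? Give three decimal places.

δ ≈ 5.225

δ = d·√(n/2) = 0.46 × √(258/2) = 5.2246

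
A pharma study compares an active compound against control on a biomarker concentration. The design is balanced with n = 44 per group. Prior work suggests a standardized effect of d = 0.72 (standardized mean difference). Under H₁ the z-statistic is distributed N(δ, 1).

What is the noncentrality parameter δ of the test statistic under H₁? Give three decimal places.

δ ≈ 3.377

δ = d·√(n/2) = 0.72 × √(44/2) = 3.3771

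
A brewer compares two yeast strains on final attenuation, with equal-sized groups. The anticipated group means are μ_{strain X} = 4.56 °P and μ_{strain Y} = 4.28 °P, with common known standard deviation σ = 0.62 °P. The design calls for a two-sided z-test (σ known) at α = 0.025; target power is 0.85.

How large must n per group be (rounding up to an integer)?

Standardized effect: d = |μ_{strain X} − μ_{strain Y}| / σ = |4.56 − 4.28| / 0.62 = 0.4516
Set Φ(δ − 2.241) = 0.85; then δ − 2.241 = Φ⁻¹(0.85) = 1.036, giving δ = 3.278.
(The Φ(−δ − z_{α/2}) term is vanishingly small for δ > 0 and is dropped in the standard sample-size formula.)
δ = d·√(n/2) ⇒ n = 2(δ/d)² = 2 × (3.278 / 0.4516)² = 105.36.
Rounding up, n = 106 per group.

n = 106 per group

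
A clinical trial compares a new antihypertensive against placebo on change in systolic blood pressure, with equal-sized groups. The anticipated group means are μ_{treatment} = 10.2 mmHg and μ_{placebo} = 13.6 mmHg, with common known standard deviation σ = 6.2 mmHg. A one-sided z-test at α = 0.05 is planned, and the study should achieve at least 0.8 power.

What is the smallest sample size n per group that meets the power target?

n = 42 per group

Standardized effect: d = |μ_{treatment} − μ_{placebo}| / σ = |10.2 − 13.6| / 6.2 = 0.5484
Set Φ(δ − 1.645) = 0.8; then δ − 1.645 = Φ⁻¹(0.8) = 0.842, giving δ = 2.486.
δ = d·√(n/2) ⇒ n = 2(δ/d)² = 2 × (2.486 / 0.5484)² = 41.12.
Rounding up, n = 42 per group.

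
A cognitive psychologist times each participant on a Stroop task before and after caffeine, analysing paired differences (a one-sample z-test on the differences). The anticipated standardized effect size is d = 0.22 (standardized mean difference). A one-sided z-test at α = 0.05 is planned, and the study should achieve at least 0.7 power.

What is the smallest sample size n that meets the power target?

n = 98

Set Φ(δ − 1.645) = 0.7; then δ − 1.645 = Φ⁻¹(0.7) = 0.524, giving δ = 2.169.
δ = d·√n ⇒ n = (δ/d)² = (2.169 / 0.22)² = 97.22.
Rounding up, n = 98.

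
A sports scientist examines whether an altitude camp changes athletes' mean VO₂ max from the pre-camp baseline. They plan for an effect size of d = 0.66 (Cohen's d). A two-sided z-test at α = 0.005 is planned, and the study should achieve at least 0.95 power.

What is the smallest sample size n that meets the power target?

n = 46

Set Φ(δ − 2.807) = 0.95; then δ − 2.807 = Φ⁻¹(0.95) = 1.645, giving δ = 4.452.
(Ignoring the negligible lower-tail rejection probability gives the usual closed-form inversion.)
δ = d·√n ⇒ n = (δ/d)² = (4.452 / 0.66)² = 45.50.
Rounding up, n = 46.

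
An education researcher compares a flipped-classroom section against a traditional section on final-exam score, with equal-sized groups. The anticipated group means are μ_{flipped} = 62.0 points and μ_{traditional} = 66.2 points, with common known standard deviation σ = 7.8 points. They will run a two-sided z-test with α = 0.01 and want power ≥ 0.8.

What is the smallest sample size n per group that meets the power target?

Standardized effect: d = |μ_{flipped} − μ_{traditional}| / σ = |62.0 − 66.2| / 7.8 = 0.5385
Set Φ(δ − 2.576) = 0.8; then δ − 2.576 = Φ⁻¹(0.8) = 0.842, giving δ = 3.417.
(Ignoring the negligible lower-tail rejection probability gives the usual closed-form inversion.)
δ = d·√(n/2) ⇒ n = 2(δ/d)² = 2 × (3.417 / 0.5385)² = 80.56.
Round up to the next whole unit.

n = 81 per group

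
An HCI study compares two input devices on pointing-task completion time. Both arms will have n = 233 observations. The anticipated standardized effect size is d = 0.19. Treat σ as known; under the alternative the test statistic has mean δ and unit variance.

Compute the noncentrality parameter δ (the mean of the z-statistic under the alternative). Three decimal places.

δ = d·√(n/2) = 0.19 × √(233/2) = 2.0508

δ ≈ 2.051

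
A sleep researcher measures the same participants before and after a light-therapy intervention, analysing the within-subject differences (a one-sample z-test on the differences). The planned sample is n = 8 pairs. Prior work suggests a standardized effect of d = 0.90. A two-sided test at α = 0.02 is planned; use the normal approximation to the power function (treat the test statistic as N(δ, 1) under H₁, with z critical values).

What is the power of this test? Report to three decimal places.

Noncentrality parameter: δ = d·√n = 0.90 × √8 = 2.5456
Two-sided α = 0.02 → critical value z_{0.01} = 2.326.
Power = Φ(δ − 2.326) + Φ(−δ − 2.326) = Φ(0.219) + Φ(-4.872) = 0.5868 + 0.0000 = 0.5868.

Power ≈ 0.587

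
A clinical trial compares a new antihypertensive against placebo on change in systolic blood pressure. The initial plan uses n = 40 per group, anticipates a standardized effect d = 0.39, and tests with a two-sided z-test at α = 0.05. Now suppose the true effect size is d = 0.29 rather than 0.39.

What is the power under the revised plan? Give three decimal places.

Power ≈ 0.254

With d = 0.29: δ = d·√(n/2) = 0.29 × √(40/2) = 1.2969. Critical value z_{0.025} = 1.960.
Revised power = Φ(δ − 1.960) + Φ(−δ − 1.960) = Φ(-0.663) + Φ(-3.257) = 0.2537 + 0.0006 = 0.2542.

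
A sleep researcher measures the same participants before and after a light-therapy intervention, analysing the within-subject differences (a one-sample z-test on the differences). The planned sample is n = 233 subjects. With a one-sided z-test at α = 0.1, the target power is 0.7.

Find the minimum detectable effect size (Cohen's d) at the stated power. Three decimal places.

Required noncentrality: δ = z_{0.1} + z_{0.30} = 1.282 + 0.524 = 1.806.
δ = d·√n ⇒ d = δ/√n = 1.806/√233 = 0.1183.

d ≈ 0.118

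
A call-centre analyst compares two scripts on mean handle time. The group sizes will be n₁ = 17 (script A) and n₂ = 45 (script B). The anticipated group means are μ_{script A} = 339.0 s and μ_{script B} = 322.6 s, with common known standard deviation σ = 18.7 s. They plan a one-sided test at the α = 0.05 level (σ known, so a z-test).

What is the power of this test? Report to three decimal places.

Power ≈ 0.924

Standardized effect: d = |μ_{script A} − μ_{script B}| / σ = |339.0 − 322.6| / 18.7 = 0.8770
Noncentrality parameter: δ = d / √(1/n₁ + 1/n₂) = 0.8770 / √(1/17 + 1/45) = 3.0806
Critical value for a one-sided test at α = 0.05: z_α = 1.645.
Power = Φ(δ − 1.645) = Φ(1.436) = 0.9245.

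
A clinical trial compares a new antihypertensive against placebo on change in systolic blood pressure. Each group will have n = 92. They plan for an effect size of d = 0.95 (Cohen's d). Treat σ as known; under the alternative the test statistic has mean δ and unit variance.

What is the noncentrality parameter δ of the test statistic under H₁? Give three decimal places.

δ ≈ 6.443

The noncentrality parameter scales effect size by the design's sample-size factor: δ = d·√(n/2) = 0.95 × √(92/2) = 6.4432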